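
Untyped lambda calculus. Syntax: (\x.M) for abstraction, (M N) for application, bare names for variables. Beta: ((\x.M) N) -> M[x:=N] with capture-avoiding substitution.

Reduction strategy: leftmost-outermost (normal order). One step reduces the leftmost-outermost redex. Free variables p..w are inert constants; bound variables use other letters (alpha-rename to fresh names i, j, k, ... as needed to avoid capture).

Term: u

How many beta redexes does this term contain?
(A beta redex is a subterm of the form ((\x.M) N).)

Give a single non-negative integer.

Term: u
  (no redexes)
Total redexes: 0

Answer: 0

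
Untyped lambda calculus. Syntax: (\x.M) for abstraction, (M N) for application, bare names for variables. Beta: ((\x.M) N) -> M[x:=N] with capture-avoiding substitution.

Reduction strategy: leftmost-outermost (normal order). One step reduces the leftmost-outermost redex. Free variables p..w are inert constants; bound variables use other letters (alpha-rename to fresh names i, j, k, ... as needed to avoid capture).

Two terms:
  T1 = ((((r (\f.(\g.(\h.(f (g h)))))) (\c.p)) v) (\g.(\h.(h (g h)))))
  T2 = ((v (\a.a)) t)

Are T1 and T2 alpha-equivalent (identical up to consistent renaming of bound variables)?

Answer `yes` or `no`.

Answer: no

Derivation:
Term 1: ((((r (\f.(\g.(\h.(f (g h)))))) (\c.p)) v) (\g.(\h.(h (g h)))))
Term 2: ((v (\a.a)) t)
Alpha-equivalence: compare structure up to binder renaming.
Result: False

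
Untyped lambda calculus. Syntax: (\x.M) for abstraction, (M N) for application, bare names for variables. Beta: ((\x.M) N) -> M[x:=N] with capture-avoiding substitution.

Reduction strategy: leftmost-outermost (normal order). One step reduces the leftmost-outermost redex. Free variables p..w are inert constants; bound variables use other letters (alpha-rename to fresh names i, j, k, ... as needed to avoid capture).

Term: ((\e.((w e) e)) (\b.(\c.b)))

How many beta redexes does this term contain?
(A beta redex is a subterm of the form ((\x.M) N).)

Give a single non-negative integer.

Term: ((\e.((w e) e)) (\b.(\c.b)))
  Redex: ((\e.((w e) e)) (\b.(\c.b)))
Total redexes: 1

Answer: 1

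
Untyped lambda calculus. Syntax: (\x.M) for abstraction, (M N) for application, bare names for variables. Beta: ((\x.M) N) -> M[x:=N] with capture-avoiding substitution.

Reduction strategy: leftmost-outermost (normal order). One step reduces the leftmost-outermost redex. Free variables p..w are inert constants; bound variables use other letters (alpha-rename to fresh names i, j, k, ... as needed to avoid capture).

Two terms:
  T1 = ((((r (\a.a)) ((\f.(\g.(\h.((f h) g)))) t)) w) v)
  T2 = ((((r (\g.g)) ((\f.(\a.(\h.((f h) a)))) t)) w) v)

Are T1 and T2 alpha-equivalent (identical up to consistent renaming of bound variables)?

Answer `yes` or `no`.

Term 1: ((((r (\a.a)) ((\f.(\g.(\h.((f h) g)))) t)) w) v)
Term 2: ((((r (\g.g)) ((\f.(\a.(\h.((f h) a)))) t)) w) v)
Alpha-equivalence: compare structure up to binder renaming.
Result: True

Answer: yes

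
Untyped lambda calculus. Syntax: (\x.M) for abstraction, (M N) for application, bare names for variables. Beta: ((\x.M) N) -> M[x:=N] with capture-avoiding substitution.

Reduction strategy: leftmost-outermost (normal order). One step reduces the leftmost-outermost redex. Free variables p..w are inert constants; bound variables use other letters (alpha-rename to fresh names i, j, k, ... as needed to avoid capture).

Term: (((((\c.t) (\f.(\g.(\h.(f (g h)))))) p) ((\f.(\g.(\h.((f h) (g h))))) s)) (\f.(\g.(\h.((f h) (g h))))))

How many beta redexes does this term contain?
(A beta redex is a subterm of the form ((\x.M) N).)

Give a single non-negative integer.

Term: (((((\c.t) (\f.(\g.(\h.(f (g h)))))) p) ((\f.(\g.(\h.((f h) (g h))))) s)) (\f.(\g.(\h.((f h) (g h))))))
  Redex: ((\c.t) (\f.(\g.(\h.(f (g h))))))
  Redex: ((\f.(\g.(\h.((f h) (g h))))) s)
Total redexes: 2

Answer: 2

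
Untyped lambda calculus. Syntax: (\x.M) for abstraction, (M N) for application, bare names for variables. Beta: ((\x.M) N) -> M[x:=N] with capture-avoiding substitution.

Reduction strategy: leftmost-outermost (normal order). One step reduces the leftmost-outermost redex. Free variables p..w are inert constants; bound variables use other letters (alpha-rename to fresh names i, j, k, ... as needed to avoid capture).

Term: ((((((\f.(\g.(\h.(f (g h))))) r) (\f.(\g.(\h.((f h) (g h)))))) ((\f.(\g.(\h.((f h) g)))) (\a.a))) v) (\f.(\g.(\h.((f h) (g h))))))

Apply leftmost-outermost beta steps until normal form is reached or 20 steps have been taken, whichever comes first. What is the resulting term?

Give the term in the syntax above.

Step 0: ((((((\f.(\g.(\h.(f (g h))))) r) (\f.(\g.(\h.((f h) (g h)))))) ((\f.(\g.(\h.((f h) g)))) (\a.a))) v) (\f.(\g.(\h.((f h) (g h))))))
Step 1: (((((\g.(\h.(r (g h)))) (\f.(\g.(\h.((f h) (g h)))))) ((\f.(\g.(\h.((f h) g)))) (\a.a))) v) (\f.(\g.(\h.((f h) (g h))))))
Step 2: ((((\h.(r ((\f.(\g.(\h.((f h) (g h))))) h))) ((\f.(\g.(\h.((f h) g)))) (\a.a))) v) (\f.(\g.(\h.((f h) (g h))))))
Step 3: (((r ((\f.(\g.(\h.((f h) (g h))))) ((\f.(\g.(\h.((f h) g)))) (\a.a)))) v) (\f.(\g.(\h.((f h) (g h))))))
Step 4: (((r (\g.(\h.((((\f.(\g.(\h.((f h) g)))) (\a.a)) h) (g h))))) v) (\f.(\g.(\h.((f h) (g h))))))
Step 5: (((r (\g.(\h.(((\g.(\h.(((\a.a) h) g))) h) (g h))))) v) (\f.(\g.(\h.((f h) (g h))))))
Step 6: (((r (\g.(\h.((\i.(((\a.a) i) h)) (g h))))) v) (\f.(\g.(\h.((f h) (g h))))))
Step 7: (((r (\g.(\h.(((\a.a) (g h)) h)))) v) (\f.(\g.(\h.((f h) (g h))))))
Step 8: (((r (\g.(\h.((g h) h)))) v) (\f.(\g.(\h.((f h) (g h))))))

Answer: (((r (\g.(\h.((g h) h)))) v) (\f.(\g.(\h.((f h) (g h))))))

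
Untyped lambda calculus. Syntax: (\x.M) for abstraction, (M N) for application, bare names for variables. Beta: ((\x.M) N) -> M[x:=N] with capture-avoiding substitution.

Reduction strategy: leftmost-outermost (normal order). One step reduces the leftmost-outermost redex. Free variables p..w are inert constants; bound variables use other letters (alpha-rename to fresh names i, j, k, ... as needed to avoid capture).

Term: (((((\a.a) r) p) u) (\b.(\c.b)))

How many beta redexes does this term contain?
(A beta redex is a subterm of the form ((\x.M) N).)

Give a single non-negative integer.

Answer: 1

Derivation:
Term: (((((\a.a) r) p) u) (\b.(\c.b)))
  Redex: ((\a.a) r)
Total redexes: 1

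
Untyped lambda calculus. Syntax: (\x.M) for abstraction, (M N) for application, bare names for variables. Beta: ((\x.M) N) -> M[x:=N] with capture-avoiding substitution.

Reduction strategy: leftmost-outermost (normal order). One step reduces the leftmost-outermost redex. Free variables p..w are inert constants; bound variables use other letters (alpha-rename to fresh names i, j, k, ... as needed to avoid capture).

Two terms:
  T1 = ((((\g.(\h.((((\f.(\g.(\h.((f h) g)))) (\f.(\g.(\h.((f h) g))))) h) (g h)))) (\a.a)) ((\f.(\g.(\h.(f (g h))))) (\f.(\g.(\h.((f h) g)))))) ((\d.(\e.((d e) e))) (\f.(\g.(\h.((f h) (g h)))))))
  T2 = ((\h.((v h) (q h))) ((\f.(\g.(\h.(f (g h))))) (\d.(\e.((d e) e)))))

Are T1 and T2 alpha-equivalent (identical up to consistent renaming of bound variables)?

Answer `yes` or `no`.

Answer: no

Derivation:
Term 1: ((((\g.(\h.((((\f.(\g.(\h.((f h) g)))) (\f.(\g.(\h.((f h) g))))) h) (g h)))) (\a.a)) ((\f.(\g.(\h.(f (g h))))) (\f.(\g.(\h.((f h) g)))))) ((\d.(\e.((d e) e))) (\f.(\g.(\h.((f h) (g h)))))))
Term 2: ((\h.((v h) (q h))) ((\f.(\g.(\h.(f (g h))))) (\d.(\e.((d e) e)))))
Alpha-equivalence: compare structure up to binder renaming.
Result: False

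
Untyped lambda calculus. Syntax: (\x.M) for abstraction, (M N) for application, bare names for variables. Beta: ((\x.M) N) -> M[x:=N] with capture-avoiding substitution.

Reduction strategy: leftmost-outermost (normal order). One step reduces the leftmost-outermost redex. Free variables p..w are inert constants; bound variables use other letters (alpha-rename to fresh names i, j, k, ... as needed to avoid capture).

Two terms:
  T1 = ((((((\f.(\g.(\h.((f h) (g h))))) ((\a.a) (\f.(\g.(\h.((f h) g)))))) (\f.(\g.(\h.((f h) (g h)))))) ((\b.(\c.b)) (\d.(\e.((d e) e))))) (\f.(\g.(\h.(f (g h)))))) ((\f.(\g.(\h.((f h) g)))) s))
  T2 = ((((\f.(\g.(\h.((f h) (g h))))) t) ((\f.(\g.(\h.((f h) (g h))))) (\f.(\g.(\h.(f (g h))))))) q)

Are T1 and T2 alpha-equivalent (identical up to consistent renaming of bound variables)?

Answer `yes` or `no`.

Answer: no

Derivation:
Term 1: ((((((\f.(\g.(\h.((f h) (g h))))) ((\a.a) (\f.(\g.(\h.((f h) g)))))) (\f.(\g.(\h.((f h) (g h)))))) ((\b.(\c.b)) (\d.(\e.((d e) e))))) (\f.(\g.(\h.(f (g h)))))) ((\f.(\g.(\h.((f h) g)))) s))
Term 2: ((((\f.(\g.(\h.((f h) (g h))))) t) ((\f.(\g.(\h.((f h) (g h))))) (\f.(\g.(\h.(f (g h))))))) q)
Alpha-equivalence: compare structure up to binder renaming.
Result: False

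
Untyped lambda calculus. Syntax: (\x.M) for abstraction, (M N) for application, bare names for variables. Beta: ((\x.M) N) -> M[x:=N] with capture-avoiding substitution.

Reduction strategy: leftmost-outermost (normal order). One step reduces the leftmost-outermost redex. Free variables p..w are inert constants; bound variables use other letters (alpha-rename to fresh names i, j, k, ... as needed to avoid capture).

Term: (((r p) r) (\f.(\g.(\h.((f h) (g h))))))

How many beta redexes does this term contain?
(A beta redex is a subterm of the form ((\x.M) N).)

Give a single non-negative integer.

Answer: 0

Derivation:
Term: (((r p) r) (\f.(\g.(\h.((f h) (g h))))))
  (no redexes)
Total redexes: 0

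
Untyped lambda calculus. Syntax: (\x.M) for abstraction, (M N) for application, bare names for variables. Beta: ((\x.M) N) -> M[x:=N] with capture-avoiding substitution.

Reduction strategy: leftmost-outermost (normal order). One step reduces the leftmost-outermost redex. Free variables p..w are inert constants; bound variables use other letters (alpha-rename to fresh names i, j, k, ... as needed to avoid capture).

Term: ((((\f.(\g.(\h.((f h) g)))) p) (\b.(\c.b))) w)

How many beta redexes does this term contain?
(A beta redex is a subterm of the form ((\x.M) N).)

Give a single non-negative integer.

Term: ((((\f.(\g.(\h.((f h) g)))) p) (\b.(\c.b))) w)
  Redex: ((\f.(\g.(\h.((f h) g)))) p)
Total redexes: 1

Answer: 1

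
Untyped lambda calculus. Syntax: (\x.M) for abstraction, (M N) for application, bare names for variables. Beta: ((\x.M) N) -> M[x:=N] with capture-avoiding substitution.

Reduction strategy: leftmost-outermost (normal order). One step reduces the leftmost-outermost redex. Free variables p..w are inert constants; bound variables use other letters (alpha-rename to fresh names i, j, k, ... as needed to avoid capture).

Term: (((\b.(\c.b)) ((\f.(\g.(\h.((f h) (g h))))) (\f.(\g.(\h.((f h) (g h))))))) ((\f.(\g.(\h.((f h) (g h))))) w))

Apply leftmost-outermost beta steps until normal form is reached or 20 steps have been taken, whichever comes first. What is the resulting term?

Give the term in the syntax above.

Step 0: (((\b.(\c.b)) ((\f.(\g.(\h.((f h) (g h))))) (\f.(\g.(\h.((f h) (g h))))))) ((\f.(\g.(\h.((f h) (g h))))) w))
Step 1: ((\c.((\f.(\g.(\h.((f h) (g h))))) (\f.(\g.(\h.((f h) (g h))))))) ((\f.(\g.(\h.((f h) (g h))))) w))
Step 2: ((\f.(\g.(\h.((f h) (g h))))) (\f.(\g.(\h.((f h) (g h))))))
Step 3: (\g.(\h.(((\f.(\g.(\h.((f h) (g h))))) h) (g h))))
Step 4: (\g.(\h.((\g.(\i.((h i) (g i)))) (g h))))
Step 5: (\g.(\h.(\i.((h i) ((g h) i)))))

Answer: (\g.(\h.(\i.((h i) ((g h) i)))))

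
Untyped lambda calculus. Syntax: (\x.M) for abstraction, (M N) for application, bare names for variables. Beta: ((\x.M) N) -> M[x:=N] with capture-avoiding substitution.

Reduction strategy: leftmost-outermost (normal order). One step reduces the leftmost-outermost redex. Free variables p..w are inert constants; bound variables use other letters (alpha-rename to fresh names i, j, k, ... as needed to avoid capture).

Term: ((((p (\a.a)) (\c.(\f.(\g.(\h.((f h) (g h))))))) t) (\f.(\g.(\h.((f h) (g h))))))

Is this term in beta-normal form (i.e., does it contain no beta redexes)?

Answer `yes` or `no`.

Term: ((((p (\a.a)) (\c.(\f.(\g.(\h.((f h) (g h))))))) t) (\f.(\g.(\h.((f h) (g h))))))
No beta redexes found.

Answer: yes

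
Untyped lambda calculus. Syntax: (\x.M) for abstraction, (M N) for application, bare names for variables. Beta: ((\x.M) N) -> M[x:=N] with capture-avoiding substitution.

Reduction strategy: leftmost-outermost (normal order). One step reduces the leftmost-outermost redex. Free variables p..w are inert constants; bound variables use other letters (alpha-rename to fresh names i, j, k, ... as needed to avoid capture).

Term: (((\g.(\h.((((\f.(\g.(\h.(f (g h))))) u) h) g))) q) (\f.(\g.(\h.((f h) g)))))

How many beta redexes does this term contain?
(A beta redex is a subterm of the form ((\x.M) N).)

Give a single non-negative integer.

Term: (((\g.(\h.((((\f.(\g.(\h.(f (g h))))) u) h) g))) q) (\f.(\g.(\h.((f h) g)))))
  Redex: ((\g.(\h.((((\f.(\g.(\h.(f (g h))))) u) h) g))) q)
  Redex: ((\f.(\g.(\h.(f (g h))))) u)
Total redexes: 2

Answer: 2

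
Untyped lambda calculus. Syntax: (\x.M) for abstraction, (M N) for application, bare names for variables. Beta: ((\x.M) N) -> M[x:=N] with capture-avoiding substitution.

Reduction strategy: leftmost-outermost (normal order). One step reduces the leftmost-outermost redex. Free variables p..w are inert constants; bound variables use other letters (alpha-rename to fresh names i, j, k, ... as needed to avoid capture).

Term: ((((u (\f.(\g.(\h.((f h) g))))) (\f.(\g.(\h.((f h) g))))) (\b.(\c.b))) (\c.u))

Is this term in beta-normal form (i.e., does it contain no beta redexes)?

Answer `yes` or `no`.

Term: ((((u (\f.(\g.(\h.((f h) g))))) (\f.(\g.(\h.((f h) g))))) (\b.(\c.b))) (\c.u))
No beta redexes found.

Answer: yes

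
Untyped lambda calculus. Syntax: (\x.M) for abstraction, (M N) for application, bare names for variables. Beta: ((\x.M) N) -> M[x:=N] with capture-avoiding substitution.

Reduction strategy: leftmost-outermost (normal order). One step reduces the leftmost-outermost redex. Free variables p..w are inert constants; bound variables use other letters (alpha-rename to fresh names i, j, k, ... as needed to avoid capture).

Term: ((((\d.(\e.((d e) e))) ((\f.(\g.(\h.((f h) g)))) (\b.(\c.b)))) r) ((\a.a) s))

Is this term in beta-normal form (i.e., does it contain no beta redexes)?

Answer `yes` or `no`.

Answer: no

Derivation:
Term: ((((\d.(\e.((d e) e))) ((\f.(\g.(\h.((f h) g)))) (\b.(\c.b)))) r) ((\a.a) s))
Found 3 beta redex(es).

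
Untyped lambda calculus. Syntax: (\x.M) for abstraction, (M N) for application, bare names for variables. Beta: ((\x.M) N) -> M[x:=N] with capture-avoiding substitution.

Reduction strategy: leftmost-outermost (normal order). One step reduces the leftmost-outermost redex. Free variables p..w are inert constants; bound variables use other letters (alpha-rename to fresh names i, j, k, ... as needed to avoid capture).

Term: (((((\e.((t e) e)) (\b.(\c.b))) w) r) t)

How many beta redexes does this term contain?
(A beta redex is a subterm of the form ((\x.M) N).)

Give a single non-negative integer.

Term: (((((\e.((t e) e)) (\b.(\c.b))) w) r) t)
  Redex: ((\e.((t e) e)) (\b.(\c.b)))
Total redexes: 1

Answer: 1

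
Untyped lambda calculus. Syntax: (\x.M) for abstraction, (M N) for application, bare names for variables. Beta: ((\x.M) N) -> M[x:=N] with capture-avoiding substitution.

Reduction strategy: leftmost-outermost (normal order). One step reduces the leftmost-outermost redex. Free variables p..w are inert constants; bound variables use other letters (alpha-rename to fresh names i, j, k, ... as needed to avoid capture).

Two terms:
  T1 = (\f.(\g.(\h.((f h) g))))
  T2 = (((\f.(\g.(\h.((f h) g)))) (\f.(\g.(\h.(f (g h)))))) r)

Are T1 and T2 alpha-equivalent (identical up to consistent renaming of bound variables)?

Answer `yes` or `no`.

Answer: no

Derivation:
Term 1: (\f.(\g.(\h.((f h) g))))
Term 2: (((\f.(\g.(\h.((f h) g)))) (\f.(\g.(\h.(f (g h)))))) r)
Alpha-equivalence: compare structure up to binder renaming.
Result: False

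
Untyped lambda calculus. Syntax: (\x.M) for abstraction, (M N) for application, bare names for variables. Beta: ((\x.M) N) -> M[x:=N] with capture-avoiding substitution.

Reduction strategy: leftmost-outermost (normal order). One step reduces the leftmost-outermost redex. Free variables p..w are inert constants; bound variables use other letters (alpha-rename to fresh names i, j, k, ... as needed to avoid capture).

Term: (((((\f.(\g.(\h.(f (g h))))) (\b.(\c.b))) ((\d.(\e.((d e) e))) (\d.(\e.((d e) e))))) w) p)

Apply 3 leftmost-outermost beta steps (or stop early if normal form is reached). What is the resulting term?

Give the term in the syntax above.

Step 0: (((((\f.(\g.(\h.(f (g h))))) (\b.(\c.b))) ((\d.(\e.((d e) e))) (\d.(\e.((d e) e))))) w) p)
Step 1: ((((\g.(\h.((\b.(\c.b)) (g h)))) ((\d.(\e.((d e) e))) (\d.(\e.((d e) e))))) w) p)
Step 2: (((\h.((\b.(\c.b)) (((\d.(\e.((d e) e))) (\d.(\e.((d e) e)))) h))) w) p)
Step 3: (((\b.(\c.b)) (((\d.(\e.((d e) e))) (\d.(\e.((d e) e)))) w)) p)

Answer: (((\b.(\c.b)) (((\d.(\e.((d e) e))) (\d.(\e.((d e) e)))) w)) p)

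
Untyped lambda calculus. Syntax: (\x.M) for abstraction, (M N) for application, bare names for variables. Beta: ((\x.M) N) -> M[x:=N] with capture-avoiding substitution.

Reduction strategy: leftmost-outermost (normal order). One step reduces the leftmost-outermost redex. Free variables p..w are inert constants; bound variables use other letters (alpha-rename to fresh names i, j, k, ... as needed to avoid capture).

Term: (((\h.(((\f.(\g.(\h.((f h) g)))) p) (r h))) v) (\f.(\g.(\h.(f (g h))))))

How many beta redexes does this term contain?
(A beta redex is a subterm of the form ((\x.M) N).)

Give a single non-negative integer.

Term: (((\h.(((\f.(\g.(\h.((f h) g)))) p) (r h))) v) (\f.(\g.(\h.(f (g h))))))
  Redex: ((\h.(((\f.(\g.(\h.((f h) g)))) p) (r h))) v)
  Redex: ((\f.(\g.(\h.((f h) g)))) p)
Total redexes: 2

Answer: 2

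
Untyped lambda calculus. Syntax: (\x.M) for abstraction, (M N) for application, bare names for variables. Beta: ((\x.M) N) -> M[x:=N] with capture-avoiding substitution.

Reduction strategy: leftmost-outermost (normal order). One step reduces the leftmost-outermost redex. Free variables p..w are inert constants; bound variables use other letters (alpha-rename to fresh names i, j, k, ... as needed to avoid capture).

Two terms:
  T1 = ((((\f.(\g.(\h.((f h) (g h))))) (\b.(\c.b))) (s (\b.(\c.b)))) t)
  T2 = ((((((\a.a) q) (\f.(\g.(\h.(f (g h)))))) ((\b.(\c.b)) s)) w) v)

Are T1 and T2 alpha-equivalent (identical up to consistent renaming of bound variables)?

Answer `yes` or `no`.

Term 1: ((((\f.(\g.(\h.((f h) (g h))))) (\b.(\c.b))) (s (\b.(\c.b)))) t)
Term 2: ((((((\a.a) q) (\f.(\g.(\h.(f (g h)))))) ((\b.(\c.b)) s)) w) v)
Alpha-equivalence: compare structure up to binder renaming.
Result: False

Answer: no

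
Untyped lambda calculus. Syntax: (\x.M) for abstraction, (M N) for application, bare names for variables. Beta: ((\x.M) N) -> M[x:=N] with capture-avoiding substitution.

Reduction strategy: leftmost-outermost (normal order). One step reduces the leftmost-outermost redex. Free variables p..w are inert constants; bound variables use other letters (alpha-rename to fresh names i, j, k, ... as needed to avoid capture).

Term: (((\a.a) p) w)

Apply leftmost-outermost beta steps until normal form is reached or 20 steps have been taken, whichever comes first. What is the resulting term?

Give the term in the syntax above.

Answer: (p w)

Derivation:
Step 0: (((\a.a) p) w)
Step 1: (p w)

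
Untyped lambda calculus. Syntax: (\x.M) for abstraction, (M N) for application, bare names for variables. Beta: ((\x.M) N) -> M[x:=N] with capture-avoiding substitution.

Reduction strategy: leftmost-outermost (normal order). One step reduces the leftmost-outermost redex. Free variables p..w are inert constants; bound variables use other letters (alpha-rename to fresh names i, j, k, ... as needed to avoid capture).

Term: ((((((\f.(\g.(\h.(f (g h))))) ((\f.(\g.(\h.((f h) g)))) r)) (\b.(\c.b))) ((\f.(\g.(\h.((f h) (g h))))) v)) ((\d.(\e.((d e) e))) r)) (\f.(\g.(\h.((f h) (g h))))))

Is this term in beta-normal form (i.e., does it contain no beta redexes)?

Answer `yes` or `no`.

Answer: no

Derivation:
Term: ((((((\f.(\g.(\h.(f (g h))))) ((\f.(\g.(\h.((f h) g)))) r)) (\b.(\c.b))) ((\f.(\g.(\h.((f h) (g h))))) v)) ((\d.(\e.((d e) e))) r)) (\f.(\g.(\h.((f h) (g h))))))
Found 4 beta redex(es).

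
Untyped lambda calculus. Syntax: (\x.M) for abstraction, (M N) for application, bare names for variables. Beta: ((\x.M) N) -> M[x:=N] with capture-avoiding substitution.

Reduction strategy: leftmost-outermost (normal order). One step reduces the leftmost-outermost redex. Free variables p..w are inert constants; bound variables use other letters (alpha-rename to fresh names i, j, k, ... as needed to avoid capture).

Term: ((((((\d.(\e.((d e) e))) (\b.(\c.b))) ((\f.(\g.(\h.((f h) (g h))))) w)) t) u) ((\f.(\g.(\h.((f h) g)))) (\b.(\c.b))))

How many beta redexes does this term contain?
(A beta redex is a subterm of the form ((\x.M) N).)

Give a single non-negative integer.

Answer: 3

Derivation:
Term: ((((((\d.(\e.((d e) e))) (\b.(\c.b))) ((\f.(\g.(\h.((f h) (g h))))) w)) t) u) ((\f.(\g.(\h.((f h) g)))) (\b.(\c.b))))
  Redex: ((\d.(\e.((d e) e))) (\b.(\c.b)))
  Redex: ((\f.(\g.(\h.((f h) (g h))))) w)
  Redex: ((\f.(\g.(\h.((f h) g)))) (\b.(\c.b)))
Total redexes: 3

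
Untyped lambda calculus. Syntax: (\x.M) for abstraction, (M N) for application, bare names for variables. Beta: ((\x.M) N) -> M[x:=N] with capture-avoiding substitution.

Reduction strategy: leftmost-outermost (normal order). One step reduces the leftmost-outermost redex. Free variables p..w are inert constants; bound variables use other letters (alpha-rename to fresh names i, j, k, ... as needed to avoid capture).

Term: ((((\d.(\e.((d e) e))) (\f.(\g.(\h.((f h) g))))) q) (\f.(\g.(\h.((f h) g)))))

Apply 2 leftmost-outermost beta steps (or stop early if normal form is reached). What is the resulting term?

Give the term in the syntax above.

Step 0: ((((\d.(\e.((d e) e))) (\f.(\g.(\h.((f h) g))))) q) (\f.(\g.(\h.((f h) g)))))
Step 1: (((\e.(((\f.(\g.(\h.((f h) g)))) e) e)) q) (\f.(\g.(\h.((f h) g)))))
Step 2: ((((\f.(\g.(\h.((f h) g)))) q) q) (\f.(\g.(\h.((f h) g)))))

Answer: ((((\f.(\g.(\h.((f h) g)))) q) q) (\f.(\g.(\h.((f h) g)))))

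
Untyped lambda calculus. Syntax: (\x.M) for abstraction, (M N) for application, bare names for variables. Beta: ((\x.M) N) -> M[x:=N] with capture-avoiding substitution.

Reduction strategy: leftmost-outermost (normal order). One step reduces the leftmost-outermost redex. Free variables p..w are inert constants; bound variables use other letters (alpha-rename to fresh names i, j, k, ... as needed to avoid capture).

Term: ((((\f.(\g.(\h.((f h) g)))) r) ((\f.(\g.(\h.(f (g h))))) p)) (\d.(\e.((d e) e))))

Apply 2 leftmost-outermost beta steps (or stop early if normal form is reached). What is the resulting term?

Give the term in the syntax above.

Answer: ((\h.((r h) ((\f.(\g.(\h.(f (g h))))) p))) (\d.(\e.((d e) e))))

Derivation:
Step 0: ((((\f.(\g.(\h.((f h) g)))) r) ((\f.(\g.(\h.(f (g h))))) p)) (\d.(\e.((d e) e))))
Step 1: (((\g.(\h.((r h) g))) ((\f.(\g.(\h.(f (g h))))) p)) (\d.(\e.((d e) e))))
Step 2: ((\h.((r h) ((\f.(\g.(\h.(f (g h))))) p))) (\d.(\e.((d e) e))))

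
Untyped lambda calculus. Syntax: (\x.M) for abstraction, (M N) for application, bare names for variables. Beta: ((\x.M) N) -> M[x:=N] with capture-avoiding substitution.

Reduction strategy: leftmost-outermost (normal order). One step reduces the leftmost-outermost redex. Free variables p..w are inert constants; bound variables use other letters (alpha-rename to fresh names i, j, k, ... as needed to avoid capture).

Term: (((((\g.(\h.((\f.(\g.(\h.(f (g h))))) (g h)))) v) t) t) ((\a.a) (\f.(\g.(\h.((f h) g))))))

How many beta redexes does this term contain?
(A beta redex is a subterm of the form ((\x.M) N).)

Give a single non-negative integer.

Term: (((((\g.(\h.((\f.(\g.(\h.(f (g h))))) (g h)))) v) t) t) ((\a.a) (\f.(\g.(\h.((f h) g))))))
  Redex: ((\g.(\h.((\f.(\g.(\h.(f (g h))))) (g h)))) v)
  Redex: ((\f.(\g.(\h.(f (g h))))) (g h))
  Redex: ((\a.a) (\f.(\g.(\h.((f h) g)))))
Total redexes: 3

Answer: 3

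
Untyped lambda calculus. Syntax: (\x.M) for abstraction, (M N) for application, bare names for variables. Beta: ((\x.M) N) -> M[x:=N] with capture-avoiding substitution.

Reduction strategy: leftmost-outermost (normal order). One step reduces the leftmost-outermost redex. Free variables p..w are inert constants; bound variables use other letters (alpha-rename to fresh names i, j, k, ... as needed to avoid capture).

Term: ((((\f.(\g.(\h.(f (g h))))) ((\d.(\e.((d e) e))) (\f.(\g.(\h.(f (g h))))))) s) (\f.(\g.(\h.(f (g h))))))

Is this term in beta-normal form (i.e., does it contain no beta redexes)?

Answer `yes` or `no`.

Answer: no

Derivation:
Term: ((((\f.(\g.(\h.(f (g h))))) ((\d.(\e.((d e) e))) (\f.(\g.(\h.(f (g h))))))) s) (\f.(\g.(\h.(f (g h))))))
Found 2 beta redex(es).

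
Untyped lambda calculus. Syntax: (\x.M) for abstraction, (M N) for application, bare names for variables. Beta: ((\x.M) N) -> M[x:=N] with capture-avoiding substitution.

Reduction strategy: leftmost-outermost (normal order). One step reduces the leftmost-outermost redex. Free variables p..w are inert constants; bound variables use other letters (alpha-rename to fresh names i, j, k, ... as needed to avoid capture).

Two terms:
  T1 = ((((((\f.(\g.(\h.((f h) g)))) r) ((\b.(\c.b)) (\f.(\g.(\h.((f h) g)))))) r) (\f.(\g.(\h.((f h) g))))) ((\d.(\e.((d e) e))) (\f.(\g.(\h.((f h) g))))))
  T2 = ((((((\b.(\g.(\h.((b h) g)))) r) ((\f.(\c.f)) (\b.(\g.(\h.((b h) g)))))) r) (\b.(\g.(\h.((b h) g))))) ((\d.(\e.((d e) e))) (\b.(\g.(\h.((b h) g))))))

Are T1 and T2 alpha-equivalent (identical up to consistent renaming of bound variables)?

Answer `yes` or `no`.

Term 1: ((((((\f.(\g.(\h.((f h) g)))) r) ((\b.(\c.b)) (\f.(\g.(\h.((f h) g)))))) r) (\f.(\g.(\h.((f h) g))))) ((\d.(\e.((d e) e))) (\f.(\g.(\h.((f h) g))))))
Term 2: ((((((\b.(\g.(\h.((b h) g)))) r) ((\f.(\c.f)) (\b.(\g.(\h.((b h) g)))))) r) (\b.(\g.(\h.((b h) g))))) ((\d.(\e.((d e) e))) (\b.(\g.(\h.((b h) g))))))
Alpha-equivalence: compare structure up to binder renaming.
Result: True

Answer: yes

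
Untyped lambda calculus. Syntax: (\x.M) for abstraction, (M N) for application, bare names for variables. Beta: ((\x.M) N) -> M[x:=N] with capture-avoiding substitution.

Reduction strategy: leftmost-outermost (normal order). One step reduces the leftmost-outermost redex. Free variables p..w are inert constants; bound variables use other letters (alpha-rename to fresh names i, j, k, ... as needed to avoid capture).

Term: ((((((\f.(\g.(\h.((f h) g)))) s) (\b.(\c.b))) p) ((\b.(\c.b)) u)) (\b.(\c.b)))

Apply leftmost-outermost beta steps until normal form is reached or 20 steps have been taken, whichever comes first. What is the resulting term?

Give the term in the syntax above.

Step 0: ((((((\f.(\g.(\h.((f h) g)))) s) (\b.(\c.b))) p) ((\b.(\c.b)) u)) (\b.(\c.b)))
Step 1: (((((\g.(\h.((s h) g))) (\b.(\c.b))) p) ((\b.(\c.b)) u)) (\b.(\c.b)))
Step 2: ((((\h.((s h) (\b.(\c.b)))) p) ((\b.(\c.b)) u)) (\b.(\c.b)))
Step 3: ((((s p) (\b.(\c.b))) ((\b.(\c.b)) u)) (\b.(\c.b)))
Step 4: ((((s p) (\b.(\c.b))) (\c.u)) (\b.(\c.b)))

Answer: ((((s p) (\b.(\c.b))) (\c.u)) (\b.(\c.b)))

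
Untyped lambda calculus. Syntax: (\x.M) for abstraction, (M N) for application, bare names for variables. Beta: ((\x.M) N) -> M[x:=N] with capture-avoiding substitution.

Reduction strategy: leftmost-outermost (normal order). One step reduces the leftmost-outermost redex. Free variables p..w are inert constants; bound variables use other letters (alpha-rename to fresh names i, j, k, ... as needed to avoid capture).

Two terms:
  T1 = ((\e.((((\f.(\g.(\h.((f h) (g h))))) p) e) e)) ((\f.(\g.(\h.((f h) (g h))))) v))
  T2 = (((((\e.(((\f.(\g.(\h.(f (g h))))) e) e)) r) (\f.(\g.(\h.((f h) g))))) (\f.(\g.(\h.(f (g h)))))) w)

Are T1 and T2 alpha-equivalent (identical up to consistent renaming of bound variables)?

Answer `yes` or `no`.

Term 1: ((\e.((((\f.(\g.(\h.((f h) (g h))))) p) e) e)) ((\f.(\g.(\h.((f h) (g h))))) v))
Term 2: (((((\e.(((\f.(\g.(\h.(f (g h))))) e) e)) r) (\f.(\g.(\h.((f h) g))))) (\f.(\g.(\h.(f (g h)))))) w)
Alpha-equivalence: compare structure up to binder renaming.
Result: False

Answer: no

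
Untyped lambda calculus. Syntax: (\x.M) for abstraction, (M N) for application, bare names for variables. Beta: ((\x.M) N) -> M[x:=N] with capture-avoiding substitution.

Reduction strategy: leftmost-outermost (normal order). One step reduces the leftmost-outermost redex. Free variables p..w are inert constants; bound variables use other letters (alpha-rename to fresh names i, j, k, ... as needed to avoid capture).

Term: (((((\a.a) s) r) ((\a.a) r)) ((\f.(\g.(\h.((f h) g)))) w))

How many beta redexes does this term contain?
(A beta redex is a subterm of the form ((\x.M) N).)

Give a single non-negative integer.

Term: (((((\a.a) s) r) ((\a.a) r)) ((\f.(\g.(\h.((f h) g)))) w))
  Redex: ((\a.a) s)
  Redex: ((\a.a) r)
  Redex: ((\f.(\g.(\h.((f h) g)))) w)
Total redexes: 3

Answer: 3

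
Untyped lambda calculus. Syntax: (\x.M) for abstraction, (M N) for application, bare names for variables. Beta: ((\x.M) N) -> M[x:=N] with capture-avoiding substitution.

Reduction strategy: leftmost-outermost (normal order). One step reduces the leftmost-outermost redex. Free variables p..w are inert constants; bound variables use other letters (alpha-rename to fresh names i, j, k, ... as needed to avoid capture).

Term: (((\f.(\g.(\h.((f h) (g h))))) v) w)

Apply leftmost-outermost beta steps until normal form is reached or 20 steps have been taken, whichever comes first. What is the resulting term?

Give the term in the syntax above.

Step 0: (((\f.(\g.(\h.((f h) (g h))))) v) w)
Step 1: ((\g.(\h.((v h) (g h)))) w)
Step 2: (\h.((v h) (w h)))

Answer: (\h.((v h) (w h)))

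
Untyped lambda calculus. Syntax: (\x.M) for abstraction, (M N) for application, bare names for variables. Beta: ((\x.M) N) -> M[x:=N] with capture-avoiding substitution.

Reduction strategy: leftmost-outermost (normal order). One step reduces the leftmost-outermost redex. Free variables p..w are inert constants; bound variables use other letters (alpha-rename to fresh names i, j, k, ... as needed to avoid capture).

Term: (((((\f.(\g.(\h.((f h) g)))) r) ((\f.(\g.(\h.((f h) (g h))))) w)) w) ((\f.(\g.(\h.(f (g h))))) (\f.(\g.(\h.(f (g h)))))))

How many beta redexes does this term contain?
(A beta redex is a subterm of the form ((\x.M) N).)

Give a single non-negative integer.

Answer: 3

Derivation:
Term: (((((\f.(\g.(\h.((f h) g)))) r) ((\f.(\g.(\h.((f h) (g h))))) w)) w) ((\f.(\g.(\h.(f (g h))))) (\f.(\g.(\h.(f (g h)))))))
  Redex: ((\f.(\g.(\h.((f h) g)))) r)
  Redex: ((\f.(\g.(\h.((f h) (g h))))) w)
  Redex: ((\f.(\g.(\h.(f (g h))))) (\f.(\g.(\h.(f (g h))))))
Total redexes: 3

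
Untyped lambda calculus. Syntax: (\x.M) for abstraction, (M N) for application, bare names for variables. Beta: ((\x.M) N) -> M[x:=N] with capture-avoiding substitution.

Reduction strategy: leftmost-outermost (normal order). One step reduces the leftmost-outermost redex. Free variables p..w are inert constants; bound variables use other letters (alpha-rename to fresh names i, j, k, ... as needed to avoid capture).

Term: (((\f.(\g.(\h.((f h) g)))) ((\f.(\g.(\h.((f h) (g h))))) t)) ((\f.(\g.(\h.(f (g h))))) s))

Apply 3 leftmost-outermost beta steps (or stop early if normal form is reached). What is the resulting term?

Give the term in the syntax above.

Answer: (\h.(((\g.(\h.((t h) (g h)))) h) ((\f.(\g.(\h.(f (g h))))) s)))

Derivation:
Step 0: (((\f.(\g.(\h.((f h) g)))) ((\f.(\g.(\h.((f h) (g h))))) t)) ((\f.(\g.(\h.(f (g h))))) s))
Step 1: ((\g.(\h.((((\f.(\g.(\h.((f h) (g h))))) t) h) g))) ((\f.(\g.(\h.(f (g h))))) s))
Step 2: (\h.((((\f.(\g.(\h.((f h) (g h))))) t) h) ((\f.(\g.(\h.(f (g h))))) s)))
Step 3: (\h.(((\g.(\h.((t h) (g h)))) h) ((\f.(\g.(\h.(f (g h))))) s)))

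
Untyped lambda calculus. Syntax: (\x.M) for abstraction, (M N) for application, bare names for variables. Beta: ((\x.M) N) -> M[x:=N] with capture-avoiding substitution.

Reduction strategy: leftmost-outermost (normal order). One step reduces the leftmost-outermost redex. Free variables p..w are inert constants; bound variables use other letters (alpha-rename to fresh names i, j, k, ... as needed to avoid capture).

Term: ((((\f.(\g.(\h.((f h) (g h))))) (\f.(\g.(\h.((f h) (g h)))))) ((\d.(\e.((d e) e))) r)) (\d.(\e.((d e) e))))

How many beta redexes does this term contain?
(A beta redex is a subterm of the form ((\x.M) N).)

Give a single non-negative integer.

Term: ((((\f.(\g.(\h.((f h) (g h))))) (\f.(\g.(\h.((f h) (g h)))))) ((\d.(\e.((d e) e))) r)) (\d.(\e.((d e) e))))
  Redex: ((\f.(\g.(\h.((f h) (g h))))) (\f.(\g.(\h.((f h) (g h))))))
  Redex: ((\d.(\e.((d e) e))) r)
Total redexes: 2

Answer: 2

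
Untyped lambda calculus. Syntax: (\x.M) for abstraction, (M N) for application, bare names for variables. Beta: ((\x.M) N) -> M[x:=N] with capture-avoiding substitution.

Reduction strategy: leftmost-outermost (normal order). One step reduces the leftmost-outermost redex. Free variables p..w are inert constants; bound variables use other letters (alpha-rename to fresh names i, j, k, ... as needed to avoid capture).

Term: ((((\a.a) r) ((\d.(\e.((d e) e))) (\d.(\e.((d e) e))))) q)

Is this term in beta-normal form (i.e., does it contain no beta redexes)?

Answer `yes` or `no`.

Answer: no

Derivation:
Term: ((((\a.a) r) ((\d.(\e.((d e) e))) (\d.(\e.((d e) e))))) q)
Found 2 beta redex(es).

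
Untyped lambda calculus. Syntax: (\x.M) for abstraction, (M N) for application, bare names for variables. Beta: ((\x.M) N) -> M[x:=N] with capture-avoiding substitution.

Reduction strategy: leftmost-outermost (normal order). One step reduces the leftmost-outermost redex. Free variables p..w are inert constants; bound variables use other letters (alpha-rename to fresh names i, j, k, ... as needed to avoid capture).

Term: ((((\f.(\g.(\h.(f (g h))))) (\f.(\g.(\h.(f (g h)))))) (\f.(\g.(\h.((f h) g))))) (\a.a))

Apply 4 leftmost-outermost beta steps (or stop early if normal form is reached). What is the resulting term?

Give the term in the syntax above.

Answer: (\g.(\h.(((\f.(\g.(\h.((f h) g)))) (\a.a)) (g h))))

Derivation:
Step 0: ((((\f.(\g.(\h.(f (g h))))) (\f.(\g.(\h.(f (g h)))))) (\f.(\g.(\h.((f h) g))))) (\a.a))
Step 1: (((\g.(\h.((\f.(\g.(\h.(f (g h))))) (g h)))) (\f.(\g.(\h.((f h) g))))) (\a.a))
Step 2: ((\h.((\f.(\g.(\h.(f (g h))))) ((\f.(\g.(\h.((f h) g)))) h))) (\a.a))
Step 3: ((\f.(\g.(\h.(f (g h))))) ((\f.(\g.(\h.((f h) g)))) (\a.a)))
Step 4: (\g.(\h.(((\f.(\g.(\h.((f h) g)))) (\a.a)) (g h))))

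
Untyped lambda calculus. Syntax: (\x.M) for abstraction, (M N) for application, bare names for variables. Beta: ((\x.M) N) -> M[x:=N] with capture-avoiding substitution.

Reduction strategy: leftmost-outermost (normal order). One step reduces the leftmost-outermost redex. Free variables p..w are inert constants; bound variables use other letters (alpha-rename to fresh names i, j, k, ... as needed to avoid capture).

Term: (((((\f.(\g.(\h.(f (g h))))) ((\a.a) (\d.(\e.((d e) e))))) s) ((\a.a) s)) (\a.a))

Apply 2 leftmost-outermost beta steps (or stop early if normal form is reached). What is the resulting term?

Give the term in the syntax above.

Step 0: (((((\f.(\g.(\h.(f (g h))))) ((\a.a) (\d.(\e.((d e) e))))) s) ((\a.a) s)) (\a.a))
Step 1: ((((\g.(\h.(((\a.a) (\d.(\e.((d e) e)))) (g h)))) s) ((\a.a) s)) (\a.a))
Step 2: (((\h.(((\a.a) (\d.(\e.((d e) e)))) (s h))) ((\a.a) s)) (\a.a))

Answer: (((\h.(((\a.a) (\d.(\e.((d e) e)))) (s h))) ((\a.a) s)) (\a.a))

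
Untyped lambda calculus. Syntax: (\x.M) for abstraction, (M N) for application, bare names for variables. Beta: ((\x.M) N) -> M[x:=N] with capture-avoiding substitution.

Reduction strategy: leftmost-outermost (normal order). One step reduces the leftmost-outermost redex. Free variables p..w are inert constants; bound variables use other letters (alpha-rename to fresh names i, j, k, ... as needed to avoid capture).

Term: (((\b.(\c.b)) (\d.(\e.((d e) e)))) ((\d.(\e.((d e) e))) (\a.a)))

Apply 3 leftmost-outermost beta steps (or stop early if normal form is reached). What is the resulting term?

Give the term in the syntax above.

Answer: (\d.(\e.((d e) e)))

Derivation:
Step 0: (((\b.(\c.b)) (\d.(\e.((d e) e)))) ((\d.(\e.((d e) e))) (\a.a)))
Step 1: ((\c.(\d.(\e.((d e) e)))) ((\d.(\e.((d e) e))) (\a.a)))
Step 2: (\d.(\e.((d e) e)))
Step 3: (normal form reached)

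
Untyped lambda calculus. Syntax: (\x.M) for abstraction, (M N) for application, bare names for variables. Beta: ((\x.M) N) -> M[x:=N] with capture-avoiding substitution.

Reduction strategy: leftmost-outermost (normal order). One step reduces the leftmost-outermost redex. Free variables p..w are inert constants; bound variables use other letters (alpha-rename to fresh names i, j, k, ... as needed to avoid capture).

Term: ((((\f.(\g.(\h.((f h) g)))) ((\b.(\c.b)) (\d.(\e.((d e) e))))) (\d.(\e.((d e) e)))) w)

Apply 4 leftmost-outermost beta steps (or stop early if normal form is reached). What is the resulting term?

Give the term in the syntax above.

Step 0: ((((\f.(\g.(\h.((f h) g)))) ((\b.(\c.b)) (\d.(\e.((d e) e))))) (\d.(\e.((d e) e)))) w)
Step 1: (((\g.(\h.((((\b.(\c.b)) (\d.(\e.((d e) e)))) h) g))) (\d.(\e.((d e) e)))) w)
Step 2: ((\h.((((\b.(\c.b)) (\d.(\e.((d e) e)))) h) (\d.(\e.((d e) e))))) w)
Step 3: ((((\b.(\c.b)) (\d.(\e.((d e) e)))) w) (\d.(\e.((d e) e))))
Step 4: (((\c.(\d.(\e.((d e) e)))) w) (\d.(\e.((d e) e))))

Answer: (((\c.(\d.(\e.((d e) e)))) w) (\d.(\e.((d e) e))))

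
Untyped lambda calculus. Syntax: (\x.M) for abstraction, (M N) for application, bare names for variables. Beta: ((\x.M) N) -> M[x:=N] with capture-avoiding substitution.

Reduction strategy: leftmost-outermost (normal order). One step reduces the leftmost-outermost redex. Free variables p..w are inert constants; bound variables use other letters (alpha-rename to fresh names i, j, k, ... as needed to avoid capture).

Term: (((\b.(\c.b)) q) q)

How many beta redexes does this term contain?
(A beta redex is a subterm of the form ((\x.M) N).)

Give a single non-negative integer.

Answer: 1

Derivation:
Term: (((\b.(\c.b)) q) q)
  Redex: ((\b.(\c.b)) q)
Total redexes: 1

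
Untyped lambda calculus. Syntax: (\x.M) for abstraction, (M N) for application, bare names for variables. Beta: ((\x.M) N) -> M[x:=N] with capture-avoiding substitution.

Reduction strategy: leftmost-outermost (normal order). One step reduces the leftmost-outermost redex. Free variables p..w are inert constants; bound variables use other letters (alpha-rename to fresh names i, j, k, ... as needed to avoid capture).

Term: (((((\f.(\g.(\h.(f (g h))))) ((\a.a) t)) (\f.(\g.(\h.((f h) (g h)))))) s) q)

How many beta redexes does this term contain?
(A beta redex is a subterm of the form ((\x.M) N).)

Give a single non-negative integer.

Answer: 2

Derivation:
Term: (((((\f.(\g.(\h.(f (g h))))) ((\a.a) t)) (\f.(\g.(\h.((f h) (g h)))))) s) q)
  Redex: ((\f.(\g.(\h.(f (g h))))) ((\a.a) t))
  Redex: ((\a.a) t)
Total redexes: 2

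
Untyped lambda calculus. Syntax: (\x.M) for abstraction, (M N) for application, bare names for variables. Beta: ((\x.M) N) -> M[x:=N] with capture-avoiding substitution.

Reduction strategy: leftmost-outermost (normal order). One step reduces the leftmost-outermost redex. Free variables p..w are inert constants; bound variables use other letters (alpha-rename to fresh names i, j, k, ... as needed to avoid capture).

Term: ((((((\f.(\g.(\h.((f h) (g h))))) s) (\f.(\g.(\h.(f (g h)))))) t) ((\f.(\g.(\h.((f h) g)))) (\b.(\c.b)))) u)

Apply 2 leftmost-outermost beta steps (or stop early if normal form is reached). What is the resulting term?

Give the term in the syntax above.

Answer: ((((\h.((s h) ((\f.(\g.(\h.(f (g h))))) h))) t) ((\f.(\g.(\h.((f h) g)))) (\b.(\c.b)))) u)

Derivation:
Step 0: ((((((\f.(\g.(\h.((f h) (g h))))) s) (\f.(\g.(\h.(f (g h)))))) t) ((\f.(\g.(\h.((f h) g)))) (\b.(\c.b)))) u)
Step 1: (((((\g.(\h.((s h) (g h)))) (\f.(\g.(\h.(f (g h)))))) t) ((\f.(\g.(\h.((f h) g)))) (\b.(\c.b)))) u)
Step 2: ((((\h.((s h) ((\f.(\g.(\h.(f (g h))))) h))) t) ((\f.(\g.(\h.((f h) g)))) (\b.(\c.b)))) u)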